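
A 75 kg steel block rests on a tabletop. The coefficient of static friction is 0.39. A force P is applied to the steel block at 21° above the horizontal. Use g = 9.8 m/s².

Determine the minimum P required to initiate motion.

N = m g − P sin α (the pull lifts the steel block).
At impending slip, P cos α = μ_s N = μ_s (m g − P sin α).
Solving: P (cos α + μ_s sin α) = μ_s m g → P = 0.39×735/(cos 21° + 0.39 sin 21°) = 287/1.073 = 267 N.

P ≈ 267 N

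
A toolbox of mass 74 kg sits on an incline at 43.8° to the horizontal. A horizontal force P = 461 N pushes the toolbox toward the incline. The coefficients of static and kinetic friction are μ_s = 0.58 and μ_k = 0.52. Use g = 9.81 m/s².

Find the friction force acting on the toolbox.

f ≈ 170 N (up the incline)

Resolve perpendicular to the incline: N = m g cos θ + P sin θ = 74×9.81×cos 43.8° + 461×sin 43.8° = 843 N.
Parallel to the incline: P cos θ − m g sin θ = 332.7 − 502.5 = -169.7 N; the friction needed to balance this is 169.7 N acting up the slope.
The limit of static friction is μ_s N = 489 N.
Since 169.7 N is within the 489 N limit, the toolbox stays put and friction is exactly 170 N.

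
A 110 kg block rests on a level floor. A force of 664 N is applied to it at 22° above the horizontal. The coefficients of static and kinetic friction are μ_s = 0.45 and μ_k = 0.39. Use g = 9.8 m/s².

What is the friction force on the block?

f ≈ 323 N

N = m g − P sin α = 1078 − 664×sin 22° = 829.3 N.
The horizontal driving force is P cos α = 615.7 N, so equilibrium needs friction f = 615.7 N.
The static-friction limit is μ_s N = 373.2 N.
The required friction exceeds μ_s N, so the block moves and f = μ_k N = 323 N.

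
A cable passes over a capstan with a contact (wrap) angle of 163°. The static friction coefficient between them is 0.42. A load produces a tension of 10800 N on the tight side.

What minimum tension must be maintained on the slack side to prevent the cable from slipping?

Capstan equation at impending slip: T_tight/T_slack = e^{μβ}.
β = 163° = 2.845 rad; e^{μβ} = e^{0.42×2.845} = 3.303.
T_slack = T_tight / e^{μβ} = 10800 / 3.303 = 3270 N.

T_min ≈ 3270 N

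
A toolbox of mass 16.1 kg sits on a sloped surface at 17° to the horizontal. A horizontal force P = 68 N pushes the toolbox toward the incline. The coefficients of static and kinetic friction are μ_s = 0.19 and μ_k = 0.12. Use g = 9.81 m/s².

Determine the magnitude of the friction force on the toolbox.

f ≈ 18.9 N (down the incline)

Resolve perpendicular to the incline: N = m g cos θ + P sin θ = 16.1×9.81×cos 17° + 68×sin 17° = 170.9 N.
Parallel to the incline: P cos θ − m g sin θ = 65.03 − 46.18 = 18.85 N; the friction needed to balance this is 18.85 N acting down the slope.
The limit of static friction is μ_s N = 32.47 N.
Since 18.85 N is within the 32.47 N limit, the toolbox stays put and friction is exactly 18.9 N.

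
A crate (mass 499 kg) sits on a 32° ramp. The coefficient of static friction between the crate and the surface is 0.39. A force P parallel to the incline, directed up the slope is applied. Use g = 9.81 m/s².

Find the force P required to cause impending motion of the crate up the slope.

P ≈ 4210 N

At impending motion up the slope, friction acts down-slope at its limit: f = μ_s N.
P is parallel to the surface, so N = m g cos θ = 4150 N.
Along the incline: P = m g sin θ + μ_s N = 2590 + 0.39×4150 = 4210 N.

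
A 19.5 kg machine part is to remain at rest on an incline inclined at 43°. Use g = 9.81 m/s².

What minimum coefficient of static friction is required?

At the slip threshold m g sin θ = μ_s m g cos θ, so μ_s,min = tan θ.
μ_s,min = tan 43° = 0.933.

μ_s,min ≈ 0.933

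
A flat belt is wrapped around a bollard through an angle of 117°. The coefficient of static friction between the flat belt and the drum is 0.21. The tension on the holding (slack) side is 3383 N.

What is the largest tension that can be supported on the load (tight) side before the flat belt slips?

T_max ≈ 5190 N

At impending slip the capstan equation gives T₂/T₁ = e^{μβ} with β in radians.
β = 117° × π/180 = 2.042 rad.
e^{μβ} = e^{0.21×2.042} = 1.535.
T₂ = T₁ · e^{μβ} = 3383 × 1.535 = 5190 N.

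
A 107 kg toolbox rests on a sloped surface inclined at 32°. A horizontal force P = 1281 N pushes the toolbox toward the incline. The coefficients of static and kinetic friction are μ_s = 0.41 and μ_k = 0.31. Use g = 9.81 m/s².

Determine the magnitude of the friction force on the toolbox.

f ≈ 530 N (down the incline)

The horizontal push has a component P sin θ into the surface, so N = m g cos θ + P sin θ = 890.2 + 678.8 = 1569 N.
Parallel to the incline: P cos θ − m g sin θ = 1086 − 556.2 = 530.1 N; the friction needed to balance this is 530.1 N acting down the slope.
Maximum static friction: μ_s N = 0.41 × 1569 = 643.3 N.
Since 530.1 N is within the 643.3 N limit, the toolbox stays put and friction is exactly 530 N.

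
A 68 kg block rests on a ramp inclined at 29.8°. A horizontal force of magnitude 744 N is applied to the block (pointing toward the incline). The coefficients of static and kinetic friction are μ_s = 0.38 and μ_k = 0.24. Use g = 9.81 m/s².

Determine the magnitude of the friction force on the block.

f ≈ 314 N (down the incline)

The horizontal push has a component P sin θ into the surface, so N = m g cos θ + P sin θ = 578.9 + 369.7 = 948.6 N.
Along the incline, the net driving force (taking up-slope positive) is P cos θ − m g sin θ = 645.6 − 331.5 = 314.1 N, so equilibrium requires friction f = -314.1 N (down-slope).
The limit of static friction is μ_s N = 360.5 N.
Since 314.1 N is within the 360.5 N limit, the block stays put and friction is exactly 314 N.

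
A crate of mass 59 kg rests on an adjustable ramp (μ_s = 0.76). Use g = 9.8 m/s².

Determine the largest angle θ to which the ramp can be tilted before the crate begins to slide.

At the slip threshold, m g sin θ = μ_s · m g cos θ, so tan θ = μ_s.
θ_max = arctan(0.76) = 37.2°.

θ_max ≈ 37.2°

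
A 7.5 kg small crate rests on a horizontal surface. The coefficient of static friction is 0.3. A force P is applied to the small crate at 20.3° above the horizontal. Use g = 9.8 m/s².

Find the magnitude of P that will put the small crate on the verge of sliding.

P ≈ 21.2 N

N = m g − P sin α (the pull lifts the small crate).
At impending slip, P cos α = μ_s N = μ_s (m g − P sin α).
Solving: P (cos α + μ_s sin α) = μ_s m g → P = 0.3×73.5/(cos 20.3° + 0.3 sin 20.3°) = 22.1/1.042 = 21.2 N.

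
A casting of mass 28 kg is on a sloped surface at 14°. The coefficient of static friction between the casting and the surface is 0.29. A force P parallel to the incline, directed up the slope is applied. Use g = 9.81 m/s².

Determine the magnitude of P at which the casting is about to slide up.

P ≈ 144 N

At impending motion up the slope, friction acts down-slope at its limit: f = μ_s N.
P is parallel to the surface, so N = m g cos θ = 267 N.
Along the incline: P = m g sin θ + μ_s N = 66.5 + 0.29×267 = 144 N.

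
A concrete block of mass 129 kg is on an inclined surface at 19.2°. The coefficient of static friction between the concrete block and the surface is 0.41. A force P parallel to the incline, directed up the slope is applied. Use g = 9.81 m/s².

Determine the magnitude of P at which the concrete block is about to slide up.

P ≈ 906 N

At impending motion up the slope, friction acts down-slope at its limit: f = μ_s N.
P is parallel to the surface, so N = m g cos θ = 1200 N.
Along the incline: P = m g sin θ + μ_s N = 416 + 0.41×1200 = 906 N.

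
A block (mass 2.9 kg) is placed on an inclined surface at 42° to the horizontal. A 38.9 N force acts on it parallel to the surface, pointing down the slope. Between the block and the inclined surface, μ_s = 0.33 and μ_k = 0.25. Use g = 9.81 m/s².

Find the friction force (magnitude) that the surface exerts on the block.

Perpendicular to the surface, N = m g cos θ = 2.9·9.81·cos 42° = 21.14 N.
The friction needed for equilibrium is m g sin θ + P = 19.04 + 38.9 = 57.94 N, measured positive up-slope.
Static friction can supply at most μ_s N = 6.977 N.
Since |57.94| > 6.977 N, static friction cannot hold it; the block slides down the incline and kinetic friction applies: f = μ_k N = 0.25 × 21.14 = 5.29 N.

f ≈ 5.29 N (up the incline)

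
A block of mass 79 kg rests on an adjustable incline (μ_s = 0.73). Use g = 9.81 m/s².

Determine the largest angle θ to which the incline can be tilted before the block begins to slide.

At the slip threshold, m g sin θ = μ_s · m g cos θ, so tan θ = μ_s.
θ_max = arctan(0.73) = 36.1°.

θ_max ≈ 36.1°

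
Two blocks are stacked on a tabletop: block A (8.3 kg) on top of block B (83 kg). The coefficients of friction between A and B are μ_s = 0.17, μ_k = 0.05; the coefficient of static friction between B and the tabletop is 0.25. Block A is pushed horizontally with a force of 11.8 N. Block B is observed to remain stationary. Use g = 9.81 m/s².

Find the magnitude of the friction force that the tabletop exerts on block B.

Between the blocks, N₁ = m_A g = 81.42 N.
Maximum static friction on A from B: μ_s N₁ = 0.17×81.42 = 13.84 N.
P = 11.8 N is within that limit, so A and B move together (both at rest); the A–B friction is simply f₁ = P = 11.8 N.
B experiences an equal 11.8 N forward from A (third law). B is in equilibrium, so the floor supplies f₂ = 11.8 N of static friction (limit μ_s(m_A+m_B)g = 223.9 N, not exceeded).

f ≈ 11.8 N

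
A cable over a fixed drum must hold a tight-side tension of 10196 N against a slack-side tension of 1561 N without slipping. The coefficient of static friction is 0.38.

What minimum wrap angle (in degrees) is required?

β_min ≈ 283°

T₂/T₁ = e^{μβ} → β = ln(T₂/T₁)/μ.
β = ln(10196/1561)/0.38 = 1.877/0.38 = 4.939 rad.
In degrees: β = 4.939 × 180/π = 283°.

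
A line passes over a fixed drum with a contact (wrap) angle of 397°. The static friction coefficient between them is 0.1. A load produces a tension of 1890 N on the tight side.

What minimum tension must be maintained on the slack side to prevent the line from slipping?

T_min ≈ 945 N

Capstan equation at impending slip: T_tight/T_slack = e^{μβ}.
β = 397° = 6.929 rad; e^{μβ} = e^{0.1×6.929} = 1.999.
T_slack = T_tight / e^{μβ} = 1890 / 1.999 = 945 N.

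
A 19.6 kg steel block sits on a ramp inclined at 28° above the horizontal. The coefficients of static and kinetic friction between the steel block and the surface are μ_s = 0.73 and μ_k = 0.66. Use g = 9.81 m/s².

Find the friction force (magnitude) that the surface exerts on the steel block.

Perpendicular to the surface, N = m g cos θ = 19.6·9.81·cos 28° = 169.8 N.
Along the slope the weight component is m g sin θ = 90.27 N; friction must supply exactly this, acting up-slope.
Maximum static friction available: μ_s N = 0.73 × 169.8 = 123.9 N.
Since |90.27| ≤ 123.9 N, static friction is sufficient; f equals the required value, not μ_s N.

f ≈ 90.3 N (up the incline)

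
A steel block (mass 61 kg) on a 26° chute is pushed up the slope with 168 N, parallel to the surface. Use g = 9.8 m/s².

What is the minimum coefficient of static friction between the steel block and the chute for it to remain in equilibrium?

μ_s,min ≈ 0.175

N = m g cos θ = 537.3 N.
Friction must make up the shortfall along the incline: f = m g sin θ − P = 262.1 − 168 = 94.06 N.
At the threshold f = μ_s N, so μ_s,min = 94.06/537.3 = 0.175.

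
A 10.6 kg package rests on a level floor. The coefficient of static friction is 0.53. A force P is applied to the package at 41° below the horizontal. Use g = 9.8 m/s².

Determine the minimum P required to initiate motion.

P ≈ 135 N

N = m g + P sin α (the push presses the package into the level floor).
At impending slip, P cos α = μ_s N = μ_s (m g + P sin α).
Solving: P (cos α − μ_s sin α) = μ_s m g → P = 0.53×104/(cos 41° − 0.53 sin 41°) = 55.1/0.407 = 135 N.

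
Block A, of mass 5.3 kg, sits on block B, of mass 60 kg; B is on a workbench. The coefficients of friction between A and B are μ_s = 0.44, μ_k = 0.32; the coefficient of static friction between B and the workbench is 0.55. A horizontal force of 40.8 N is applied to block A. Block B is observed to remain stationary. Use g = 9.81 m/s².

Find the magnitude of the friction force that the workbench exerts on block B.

f ≈ 16.6 N

The normal force B exerts on A is simply A's weight, N₁ = 51.99 N.
So the A–B interface can sustain at most μ_s N₁ = 22.88 N of static friction.
Since P = 40.8 N > 22.88 N, A slides on B; the A–B friction is kinetic: f₁ = μ_k N₁ = 0.32×51.99 = 16.6 N.
B experiences an equal 16.6 N forward from A (third law). B is in equilibrium, so the floor supplies f₂ = 16.6 N of static friction (limit μ_s(m_A+m_B)g = 352.3 N, not exceeded).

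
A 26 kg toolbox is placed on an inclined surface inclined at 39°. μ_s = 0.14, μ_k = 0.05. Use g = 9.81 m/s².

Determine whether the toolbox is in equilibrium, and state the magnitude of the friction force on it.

f ≈ 9.91 N

N = m g cos θ = 198 N.
Down-slope weight component: m g sin θ = 161 N.
μ_s N = 27.8 N.
161 > 27.8 N, so it slides; kinetic friction f = μ_k N = 0.05×198 = 9.91 N.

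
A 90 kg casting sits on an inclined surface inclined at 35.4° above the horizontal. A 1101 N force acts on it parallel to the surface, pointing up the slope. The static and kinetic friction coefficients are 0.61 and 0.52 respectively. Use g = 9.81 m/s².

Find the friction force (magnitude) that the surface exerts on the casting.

f ≈ 374 N (down the incline)

Perpendicular to the surface, N = m g cos θ = 90·9.81·cos 35.4° = 719.7 N.
The friction needed for equilibrium is m g sin θ − P = 511.4 − 1101 = -589.6 N, measured positive up-slope.
Static friction can supply at most μ_s N = 439 N.
|-589.6| exceeds 439 N, so the casting slips up-slope; friction is kinetic, f = μ_k N = 0.52×719.7 = 374 N.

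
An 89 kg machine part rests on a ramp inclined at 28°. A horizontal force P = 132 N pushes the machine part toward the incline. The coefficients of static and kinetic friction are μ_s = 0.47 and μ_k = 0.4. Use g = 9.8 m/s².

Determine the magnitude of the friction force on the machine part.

Normal direction: N = m g cos θ + P sin θ = 832.1 N.
Along the incline, the net driving force (taking up-slope positive) is P cos θ − m g sin θ = 116.5 − 409.5 = -292.9 N, so equilibrium requires friction f = 292.9 N (up-slope).
Maximum static friction: μ_s N = 0.47 × 832.1 = 391.1 N.
|f_req| = 292.9 ≤ 391.1 N → the machine part is in equilibrium; friction equals the required value.

f ≈ 293 N (up the incline)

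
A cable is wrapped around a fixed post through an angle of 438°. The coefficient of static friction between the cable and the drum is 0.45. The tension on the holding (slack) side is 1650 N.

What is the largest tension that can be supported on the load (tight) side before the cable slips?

At impending slip the capstan equation gives T₂/T₁ = e^{μβ} with β in radians.
β = 438° × π/180 = 7.645 rad.
e^{μβ} = e^{0.45×7.645} = 31.19.
T₂ = T₁ · e^{μβ} = 1650 × 31.19 = 51500 N.

T_max ≈ 51500 N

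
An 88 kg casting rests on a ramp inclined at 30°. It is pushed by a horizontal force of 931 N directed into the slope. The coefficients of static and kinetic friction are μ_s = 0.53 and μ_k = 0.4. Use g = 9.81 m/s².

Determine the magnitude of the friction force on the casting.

The horizontal push has a component P sin θ into the surface, so N = m g cos θ + P sin θ = 747.6 + 465.5 = 1213 N.
Parallel to the incline: P cos θ − m g sin θ = 806.3 − 431.6 = 374.6 N; the friction needed to balance this is 374.6 N acting down the slope.
Maximum static friction: μ_s N = 0.53 × 1213 = 643 N.
|f_req| = 374.6 ≤ 643 N → the casting is in equilibrium; friction equals the required value.

f ≈ 375 N (down the incline)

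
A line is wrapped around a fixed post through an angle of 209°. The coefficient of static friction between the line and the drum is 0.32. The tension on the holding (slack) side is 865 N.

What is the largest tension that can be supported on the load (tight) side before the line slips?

At impending slip the capstan equation gives T₂/T₁ = e^{μβ} with β in radians.
β = 209° × π/180 = 3.648 rad.
e^{μβ} = e^{0.32×3.648} = 3.213.
T₂ = T₁ · e^{μβ} = 865 × 3.213 = 2780 N.

T_max ≈ 2780 N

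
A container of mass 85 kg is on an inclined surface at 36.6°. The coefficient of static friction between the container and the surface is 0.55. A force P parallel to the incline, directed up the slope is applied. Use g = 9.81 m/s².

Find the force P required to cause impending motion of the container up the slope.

At impending motion up the slope, friction acts down-slope at its limit: f = μ_s N.
P is parallel to the surface, so N = m g cos θ = 669 N.
Along the incline: P = m g sin θ + μ_s N = 497 + 0.55×669 = 865 N.

P ≈ 865 N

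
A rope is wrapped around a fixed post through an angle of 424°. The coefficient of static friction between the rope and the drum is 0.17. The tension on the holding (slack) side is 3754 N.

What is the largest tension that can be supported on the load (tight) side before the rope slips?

At impending slip the capstan equation gives T₂/T₁ = e^{μβ} with β in radians.
β = 424° × π/180 = 7.4 rad.
e^{μβ} = e^{0.17×7.4} = 3.518.
T₂ = T₁ · e^{μβ} = 3754 × 3.518 = 13200 N.

T_max ≈ 13200 N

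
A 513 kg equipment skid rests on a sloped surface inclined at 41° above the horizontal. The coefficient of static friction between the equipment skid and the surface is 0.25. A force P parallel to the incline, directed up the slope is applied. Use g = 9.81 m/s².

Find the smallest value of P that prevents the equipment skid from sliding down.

P_min ≈ 2350 N

The equipment skid tends to slide down (tan θ > μ_s), so at the point of impending slip friction acts up-slope at its limit: f = μ_s N.
P is parallel to the surface, so N = m g cos θ = 3800 N.
Along the incline: P + μ_s N = m g sin θ, so P = 3300 − 0.25×3800 = 2350 N.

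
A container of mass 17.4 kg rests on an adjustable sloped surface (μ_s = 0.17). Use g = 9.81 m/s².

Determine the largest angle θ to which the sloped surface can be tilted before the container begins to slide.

At the slip threshold, m g sin θ = μ_s · m g cos θ, so tan θ = μ_s.
θ_max = arctan(0.17) = 9.65°.

θ_max ≈ 9.65°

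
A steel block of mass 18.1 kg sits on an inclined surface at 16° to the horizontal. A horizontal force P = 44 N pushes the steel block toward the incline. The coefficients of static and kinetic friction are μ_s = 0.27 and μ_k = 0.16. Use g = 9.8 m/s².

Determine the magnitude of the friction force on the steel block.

Resolve perpendicular to the incline: N = m g cos θ + P sin θ = 18.1×9.8×cos 16° + 44×sin 16° = 182.6 N.
Along the incline, the net driving force (taking up-slope positive) is P cos θ − m g sin θ = 42.3 − 48.89 = -6.597 N, so equilibrium requires friction f = 6.597 N (up-slope).
The limit of static friction is μ_s N = 49.31 N.
|f_req| = 6.597 ≤ 49.31 N → the steel block is in equilibrium; friction equals the required value.

f ≈ 6.6 N (up the incline)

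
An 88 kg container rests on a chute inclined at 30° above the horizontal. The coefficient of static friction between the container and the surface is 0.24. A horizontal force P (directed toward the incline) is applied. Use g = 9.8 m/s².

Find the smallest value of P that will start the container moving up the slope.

P ≈ 818 N

At impending motion up the slope, friction acts down-slope at its limit: f = μ_s N.
Perpendicular to the incline: N = m g cos θ + P sin θ.
Along the incline: P cos θ = m g sin θ + μ_s N = m g sin θ + μ_s (m g cos θ + P sin θ).
Solving, P (cos θ − μ_s sin θ) = m g (sin θ + μ_s cos θ), so P = 88×9.8×(sin 30° + 0.24 cos 30°)/(cos 30° − 0.24 sin 30°) = 862×0.7078/0.746 = 818 N.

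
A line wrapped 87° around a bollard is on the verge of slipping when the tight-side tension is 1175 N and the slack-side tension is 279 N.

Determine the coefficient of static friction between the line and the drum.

T₂/T₁ = e^{μβ} → μ = ln(T₂/T₁)/β.
β = 87° = 1.518 rad.
μ = ln(1175/279)/1.518 = ln(4.211)/1.518 = 0.947.

μ ≈ 0.947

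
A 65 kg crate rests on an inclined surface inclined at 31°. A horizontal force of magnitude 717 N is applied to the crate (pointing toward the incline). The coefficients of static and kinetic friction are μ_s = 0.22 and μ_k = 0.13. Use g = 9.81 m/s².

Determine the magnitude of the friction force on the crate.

The horizontal push has a component P sin θ into the surface, so N = m g cos θ + P sin θ = 546.6 + 369.3 = 915.9 N.
Along the incline, the net driving force (taking up-slope positive) is P cos θ − m g sin θ = 614.6 − 328.4 = 286.2 N, so equilibrium requires friction f = -286.2 N (down-slope).
Maximum static friction: μ_s N = 0.22 × 915.9 = 201.5 N.
The required 286.2 N exceeds the static limit, so the crate slides up-slope and f = μ_k N = 0.13×915.9 = 119 N.

f ≈ 119 N (down the incline)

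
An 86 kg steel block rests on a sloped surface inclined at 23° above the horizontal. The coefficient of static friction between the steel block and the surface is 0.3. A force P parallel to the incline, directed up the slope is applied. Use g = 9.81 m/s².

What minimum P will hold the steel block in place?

The steel block tends to slide down (tan θ > μ_s), so at the point of impending slip friction acts up-slope at its limit: f = μ_s N.
P is parallel to the surface, so N = m g cos θ = 777 N.
Along the incline: P + μ_s N = m g sin θ, so P = 330 − 0.3×777 = 96.7 N.

P_min ≈ 96.7 N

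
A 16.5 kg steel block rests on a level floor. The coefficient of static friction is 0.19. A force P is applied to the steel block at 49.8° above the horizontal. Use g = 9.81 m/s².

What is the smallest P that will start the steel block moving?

N = m g − P sin α (the pull lifts the steel block).
At impending slip, P cos α = μ_s N = μ_s (m g − P sin α).
Solving: P (cos α + μ_s sin α) = μ_s m g → P = 0.19×162/(cos 49.8° + 0.19 sin 49.8°) = 30.8/0.7906 = 38.9 N.

P ≈ 38.9 N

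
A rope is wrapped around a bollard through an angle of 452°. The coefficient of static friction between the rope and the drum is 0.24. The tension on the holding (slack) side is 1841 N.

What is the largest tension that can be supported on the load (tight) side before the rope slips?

At impending slip the capstan equation gives T₂/T₁ = e^{μβ} with β in radians.
β = 452° × π/180 = 7.889 rad.
e^{μβ} = e^{0.24×7.889} = 6.641.
T₂ = T₁ · e^{μβ} = 1841 × 6.641 = 12200 N.

T_max ≈ 12200 N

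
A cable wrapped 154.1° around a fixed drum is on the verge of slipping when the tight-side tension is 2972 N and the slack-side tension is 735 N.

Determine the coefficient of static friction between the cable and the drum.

T₂/T₁ = e^{μβ} → μ = ln(T₂/T₁)/β.
β = 154.1° = 2.69 rad.
μ = ln(2972/735)/2.69 = ln(4.044)/2.69 = 0.519.

μ ≈ 0.519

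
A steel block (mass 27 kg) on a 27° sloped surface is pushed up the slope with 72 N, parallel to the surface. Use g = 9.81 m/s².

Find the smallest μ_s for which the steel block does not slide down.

N = m g cos θ = 236 N.
Friction must make up the shortfall along the incline: f = m g sin θ − P = 120.2 − 72 = 48.25 N.
At the threshold f = μ_s N, so μ_s,min = 48.25/236 = 0.204.

μ_s,min ≈ 0.204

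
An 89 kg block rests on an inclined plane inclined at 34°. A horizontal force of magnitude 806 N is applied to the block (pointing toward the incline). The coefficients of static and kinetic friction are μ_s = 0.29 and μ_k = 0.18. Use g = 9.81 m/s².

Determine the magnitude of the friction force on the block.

Normal direction: N = m g cos θ + P sin θ = 1175 N.
Along the incline, the net driving force (taking up-slope positive) is P cos θ − m g sin θ = 668.2 − 488.2 = 180 N, so equilibrium requires friction f = -180 N (down-slope).
Maximum static friction: μ_s N = 0.29 × 1175 = 340.6 N.
|f_req| = 180 ≤ 340.6 N → the block is in equilibrium; friction equals the required value.

f ≈ 180 N (down the incline)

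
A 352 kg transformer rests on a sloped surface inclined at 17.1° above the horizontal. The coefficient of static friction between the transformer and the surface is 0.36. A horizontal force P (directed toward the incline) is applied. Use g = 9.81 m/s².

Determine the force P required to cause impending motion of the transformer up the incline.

P ≈ 2590 N

At impending motion up the slope, friction acts down-slope at its limit: f = μ_s N.
Perpendicular to the incline: N = m g cos θ + P sin θ.
Along the incline: P cos θ = m g sin θ + μ_s N = m g sin θ + μ_s (m g cos θ + P sin θ).
Solving, P (cos θ − μ_s sin θ) = m g (sin θ + μ_s cos θ), so P = 352×9.81×(sin 17.1° + 0.36 cos 17.1°)/(cos 17.1° − 0.36 sin 17.1°) = 3450×0.6381/0.8499 = 2590 N.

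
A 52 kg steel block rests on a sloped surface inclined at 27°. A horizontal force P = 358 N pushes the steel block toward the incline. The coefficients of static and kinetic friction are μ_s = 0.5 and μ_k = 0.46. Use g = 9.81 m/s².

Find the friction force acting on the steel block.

Normal direction: N = m g cos θ + P sin θ = 617 N.
Parallel to the incline: P cos θ − m g sin θ = 319 − 231.6 = 87.39 N; the friction needed to balance this is 87.39 N acting down the slope.
The limit of static friction is μ_s N = 308.5 N.
|f_req| = 87.39 ≤ 308.5 N → the steel block is in equilibrium; friction equals the required value.

f ≈ 87.4 N (down the incline)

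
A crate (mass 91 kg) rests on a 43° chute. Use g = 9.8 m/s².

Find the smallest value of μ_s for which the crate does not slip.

At the slip threshold m g sin θ = μ_s m g cos θ, so μ_s,min = tan θ.
μ_s,min = tan 43° = 0.933.

μ_s,min ≈ 0.933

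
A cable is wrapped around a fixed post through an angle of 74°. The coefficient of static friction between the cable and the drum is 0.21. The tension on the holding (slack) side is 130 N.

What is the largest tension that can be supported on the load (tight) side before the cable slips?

At impending slip the capstan equation gives T₂/T₁ = e^{μβ} with β in radians.
β = 74° × π/180 = 1.292 rad.
e^{μβ} = e^{0.21×1.292} = 1.312.
T₂ = T₁ · e^{μβ} = 130 × 1.312 = 171 N.

T_max ≈ 171 N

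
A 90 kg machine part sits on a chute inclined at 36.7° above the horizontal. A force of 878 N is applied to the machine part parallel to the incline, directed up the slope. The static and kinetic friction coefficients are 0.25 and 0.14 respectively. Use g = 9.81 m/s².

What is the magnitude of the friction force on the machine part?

f ≈ 99.1 N (down the incline)

Normal force: N = m g cos θ = 90 × 9.81 × cos 36.7° = 707.9 N.
For equilibrium along the incline the friction force must supply f = m g sin θ − P = 527.6 − 878 = -350.4 N (positive meaning up-slope).
Static friction can supply at most μ_s N = 177 N.
|-350.4| exceeds 177 N, so the machine part slips up-slope; friction is kinetic, f = μ_k N = 0.14×707.9 = 99.1 N.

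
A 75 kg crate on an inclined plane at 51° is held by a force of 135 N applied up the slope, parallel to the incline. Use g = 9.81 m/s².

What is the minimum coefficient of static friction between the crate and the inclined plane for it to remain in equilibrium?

N = m g cos θ = 463 N.
Friction must make up the shortfall along the incline: f = m g sin θ − P = 571.8 − 135 = 436.8 N.
At the threshold f = μ_s N, so μ_s,min = 436.8/463 = 0.943.

μ_s,min ≈ 0.943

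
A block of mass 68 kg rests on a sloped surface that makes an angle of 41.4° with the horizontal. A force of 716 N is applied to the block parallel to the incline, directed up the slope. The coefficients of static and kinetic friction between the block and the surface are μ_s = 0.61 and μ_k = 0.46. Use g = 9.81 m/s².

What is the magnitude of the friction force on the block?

f ≈ 275 N (down the incline)

Normal force: N = m g cos θ = 68 × 9.81 × cos 41.4° = 500.4 N.
For equilibrium along the incline the friction force must supply f = m g sin θ − P = 441.1 − 716 = -274.9 N (positive meaning up-slope).
Maximum static friction available: μ_s N = 0.61 × 500.4 = 305.2 N.
Since |-274.9| ≤ 305.2 N, static friction is sufficient; f equals the required value, not μ_s N.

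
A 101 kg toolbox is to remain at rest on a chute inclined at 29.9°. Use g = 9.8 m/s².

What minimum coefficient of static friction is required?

At the slip threshold m g sin θ = μ_s m g cos θ, so μ_s,min = tan θ.
μ_s,min = tan 29.9° = 0.575.

μ_s,min ≈ 0.575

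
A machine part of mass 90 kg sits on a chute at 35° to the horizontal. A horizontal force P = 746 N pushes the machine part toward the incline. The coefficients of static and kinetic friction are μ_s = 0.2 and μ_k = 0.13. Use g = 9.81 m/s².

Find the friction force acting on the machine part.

f ≈ 105 N (down the incline)

Resolve perpendicular to the incline: N = m g cos θ + P sin θ = 90×9.81×cos 35° + 746×sin 35° = 1151 N.
Parallel to the incline: P cos θ − m g sin θ = 611.1 − 506.4 = 104.7 N; the friction needed to balance this is 104.7 N acting down the slope.
Maximum static friction: μ_s N = 0.2 × 1151 = 230.2 N.
|f_req| = 104.7 ≤ 230.2 N → the machine part is in equilibrium; friction equals the required value.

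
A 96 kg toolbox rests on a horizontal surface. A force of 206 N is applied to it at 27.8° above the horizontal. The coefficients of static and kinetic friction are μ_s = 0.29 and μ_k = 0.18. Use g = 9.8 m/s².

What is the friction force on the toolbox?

The vertical component of P reduces the normal force: N = m g − P sin α = 940.8 − 96.08 = 844.7 N.
Horizontally, friction must balance P cos α = 182.2 N.
The static-friction limit is μ_s N = 245 N.
Since 182.2 N does not exceed the limit, the toolbox stays at rest and f = 182 N.

f ≈ 182 N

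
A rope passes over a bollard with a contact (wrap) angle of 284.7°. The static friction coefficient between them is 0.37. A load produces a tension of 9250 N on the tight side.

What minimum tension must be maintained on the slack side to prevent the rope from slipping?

T_min ≈ 1470 N

Capstan equation at impending slip: T_tight/T_slack = e^{μβ}.
β = 284.7° = 4.969 rad; e^{μβ} = e^{0.37×4.969} = 6.287.
T_slack = T_tight / e^{μβ} = 9250 / 6.287 = 1470 N.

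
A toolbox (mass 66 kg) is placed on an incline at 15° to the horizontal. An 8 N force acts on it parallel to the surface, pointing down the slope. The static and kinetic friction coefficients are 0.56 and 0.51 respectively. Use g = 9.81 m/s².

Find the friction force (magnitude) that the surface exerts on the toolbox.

f ≈ 176 N (up the incline)

The normal reaction is N = m g cos θ = 625.4 N.
Parallel to the incline, ΣF = 0 gives f = m g sin θ + P = 167.6 + 8 = 175.6 N (up-slope positive).
Static friction can supply at most μ_s N = 350.2 N.
Since |175.6| ≤ 350.2 N, no slip — friction simply equals what equilibrium demands.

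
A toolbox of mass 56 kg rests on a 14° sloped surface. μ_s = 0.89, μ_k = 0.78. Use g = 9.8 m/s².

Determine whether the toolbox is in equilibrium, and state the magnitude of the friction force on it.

N = m g cos θ = 532 N.
Down-slope weight component: m g sin θ = 133 N.
μ_s N = 474 N.
133 ≤ 474 N, so it stays put; friction = 133 N.

f ≈ 133 N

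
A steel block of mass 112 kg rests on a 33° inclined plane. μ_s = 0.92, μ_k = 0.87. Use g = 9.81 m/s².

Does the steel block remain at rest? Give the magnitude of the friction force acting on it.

N = m g cos θ = 921 N.
Down-slope weight component: m g sin θ = 598 N.
μ_s N = 848 N.
598 ≤ 848 N, so it stays put; friction = 598 N.

f ≈ 598 N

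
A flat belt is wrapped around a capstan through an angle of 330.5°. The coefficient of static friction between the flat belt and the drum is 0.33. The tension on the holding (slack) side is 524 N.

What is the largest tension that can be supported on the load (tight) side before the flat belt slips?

At impending slip the capstan equation gives T₂/T₁ = e^{μβ} with β in radians.
β = 330.5° × π/180 = 5.768 rad.
e^{μβ} = e^{0.33×5.768} = 6.71.
T₂ = T₁ · e^{μβ} = 524 × 6.71 = 3520 N.

T_max ≈ 3520 N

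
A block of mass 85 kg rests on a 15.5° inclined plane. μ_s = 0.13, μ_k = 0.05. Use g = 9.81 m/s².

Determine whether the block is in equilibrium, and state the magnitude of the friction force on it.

f ≈ 40.2 N

N = m g cos θ = 804 N.
Down-slope weight component: m g sin θ = 223 N.
μ_s N = 104 N.
223 > 104 N, so it slides; kinetic friction f = μ_k N = 0.05×804 = 40.2 N.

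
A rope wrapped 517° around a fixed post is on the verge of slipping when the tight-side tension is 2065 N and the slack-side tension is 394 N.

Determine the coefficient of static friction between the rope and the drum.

μ ≈ 0.184

T₂/T₁ = e^{μβ} → μ = ln(T₂/T₁)/β.
β = 517° = 9.023 rad.
μ = ln(2065/394)/9.023 = ln(5.241)/9.023 = 0.184.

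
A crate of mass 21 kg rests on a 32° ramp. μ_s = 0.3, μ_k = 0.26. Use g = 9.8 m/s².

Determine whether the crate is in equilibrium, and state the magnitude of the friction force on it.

N = m g cos θ = 175 N.
Down-slope weight component: m g sin θ = 109 N.
μ_s N = 52.4 N.
109 > 52.4 N, so it slides; kinetic friction f = μ_k N = 0.26×175 = 45.4 N.

f ≈ 45.4 N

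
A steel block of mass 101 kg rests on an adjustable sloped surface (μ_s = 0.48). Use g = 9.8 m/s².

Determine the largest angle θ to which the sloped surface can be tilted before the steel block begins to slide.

At the slip threshold, m g sin θ = μ_s · m g cos θ, so tan θ = μ_s.
θ_max = arctan(0.48) = 25.6°.

θ_max ≈ 25.6°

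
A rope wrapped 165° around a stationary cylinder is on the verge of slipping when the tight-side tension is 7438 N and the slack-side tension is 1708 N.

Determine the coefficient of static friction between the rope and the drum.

T₂/T₁ = e^{μβ} → μ = ln(T₂/T₁)/β.
β = 165° = 2.88 rad.
μ = ln(7438/1708)/2.88 = ln(4.355)/2.88 = 0.511.

μ ≈ 0.511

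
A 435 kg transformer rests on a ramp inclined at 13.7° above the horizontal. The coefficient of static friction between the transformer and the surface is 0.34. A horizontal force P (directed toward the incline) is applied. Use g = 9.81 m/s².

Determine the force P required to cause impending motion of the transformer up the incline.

P ≈ 2720 N

At impending motion up the slope, friction acts down-slope at its limit: f = μ_s N.
Perpendicular to the incline: N = m g cos θ + P sin θ.
Along the incline: P cos θ = m g sin θ + μ_s N = m g sin θ + μ_s (m g cos θ + P sin θ).
Solving, P (cos θ − μ_s sin θ) = m g (sin θ + μ_s cos θ), so P = 435×9.81×(sin 13.7° + 0.34 cos 13.7°)/(cos 13.7° − 0.34 sin 13.7°) = 4270×0.5672/0.891 = 2720 N.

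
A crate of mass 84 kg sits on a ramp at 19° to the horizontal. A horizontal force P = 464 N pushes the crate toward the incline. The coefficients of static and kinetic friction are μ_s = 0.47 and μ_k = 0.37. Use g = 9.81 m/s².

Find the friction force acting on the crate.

f ≈ 170 N (down the incline)

The horizontal push has a component P sin θ into the surface, so N = m g cos θ + P sin θ = 779.1 + 151.1 = 930.2 N.
Parallel to the incline: P cos θ − m g sin θ = 438.7 − 268.3 = 170.4 N; the friction needed to balance this is 170.4 N acting down the slope.
The limit of static friction is μ_s N = 437.2 N.
|f_req| = 170.4 ≤ 437.2 N → the crate is in equilibrium; friction equals the required value.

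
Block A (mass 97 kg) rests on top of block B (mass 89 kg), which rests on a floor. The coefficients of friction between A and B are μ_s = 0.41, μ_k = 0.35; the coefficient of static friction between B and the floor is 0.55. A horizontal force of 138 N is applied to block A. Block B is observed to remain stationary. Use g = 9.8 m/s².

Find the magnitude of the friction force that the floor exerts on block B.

f ≈ 138 N

Normal force at the A–B interface: N₁ = m_A g = 950.6 N.
Maximum static friction on A from B: μ_s N₁ = 0.41×950.6 = 389.7 N.
Since P = 138 N ≤ 389.7 N, A does not slip on B; friction on A equals P = 138 N.
B experiences an equal 138 N forward from A (third law). B is in equilibrium, so the floor supplies f₂ = 138 N of static friction (limit μ_s(m_A+m_B)g = 1003 N, not exceeded).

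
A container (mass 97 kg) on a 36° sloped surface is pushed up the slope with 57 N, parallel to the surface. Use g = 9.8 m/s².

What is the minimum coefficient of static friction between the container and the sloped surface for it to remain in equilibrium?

μ_s,min ≈ 0.652

N = m g cos θ = 769.1 N.
Friction must make up the shortfall along the incline: f = m g sin θ − P = 558.7 − 57 = 501.7 N.
At the threshold f = μ_s N, so μ_s,min = 501.7/769.1 = 0.652.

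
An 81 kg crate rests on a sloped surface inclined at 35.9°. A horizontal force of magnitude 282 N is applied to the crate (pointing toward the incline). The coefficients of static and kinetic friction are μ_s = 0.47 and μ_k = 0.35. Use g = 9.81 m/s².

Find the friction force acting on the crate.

f ≈ 238 N (up the incline)

The horizontal push has a component P sin θ into the surface, so N = m g cos θ + P sin θ = 643.7 + 165.4 = 809 N.
Parallel to the incline: P cos θ − m g sin θ = 228.4 − 465.9 = -237.5 N; the friction needed to balance this is 237.5 N acting up the slope.
The limit of static friction is μ_s N = 380.2 N.
Since 237.5 N is within the 380.2 N limit, the crate stays put and friction is exactly 238 N.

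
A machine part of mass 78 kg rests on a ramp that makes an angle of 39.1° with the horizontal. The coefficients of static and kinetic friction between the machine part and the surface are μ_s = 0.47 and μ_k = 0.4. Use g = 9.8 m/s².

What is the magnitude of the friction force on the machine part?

f ≈ 237 N (up the incline)

The normal reaction is N = m g cos θ = 593.2 N.
Along the slope the weight component is m g sin θ = 482.1 N; friction must supply exactly this, acting up-slope.
The static-friction ceiling is μ_s N = 0.47 × 593.2 = 278.8 N.
|482.1| exceeds 278.8 N, so the machine part slips down-slope; friction is kinetic, f = μ_k N = 0.4×593.2 = 237 N.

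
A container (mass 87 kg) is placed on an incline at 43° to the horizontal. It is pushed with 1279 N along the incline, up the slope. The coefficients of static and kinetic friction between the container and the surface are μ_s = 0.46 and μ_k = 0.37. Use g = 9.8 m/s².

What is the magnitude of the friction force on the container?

Perpendicular to the surface, N = m g cos θ = 87·9.8·cos 43° = 623.6 N.
Parallel to the incline, ΣF = 0 gives f = m g sin θ − P = 581.5 − 1279 = -697.5 N (up-slope positive).
Static friction can supply at most μ_s N = 286.8 N.
Since |-697.5| > 286.8 N, static friction cannot hold it; the container slides up the incline and kinetic friction applies: f = μ_k N = 0.37 × 623.6 = 231 N.

f ≈ 231 N (down the incline)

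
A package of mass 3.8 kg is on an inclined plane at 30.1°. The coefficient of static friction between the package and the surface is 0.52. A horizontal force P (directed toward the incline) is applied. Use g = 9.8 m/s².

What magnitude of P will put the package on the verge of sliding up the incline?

P ≈ 58.6 N

At impending motion up the slope, friction acts down-slope at its limit: f = μ_s N.
Perpendicular to the incline: N = m g cos θ + P sin θ.
Along the incline: P cos θ = m g sin θ + μ_s N = m g sin θ + μ_s (m g cos θ + P sin θ).
Solving, P (cos θ − μ_s sin θ) = m g (sin θ + μ_s cos θ), so P = 3.8×9.8×(sin 30.1° + 0.52 cos 30.1°)/(cos 30.1° − 0.52 sin 30.1°) = 37.2×0.9514/0.6044 = 58.6 N.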